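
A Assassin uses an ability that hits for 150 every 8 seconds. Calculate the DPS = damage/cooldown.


DPS = damage / cooldown
= 150 / 8
= 18.75

18.75 DPS


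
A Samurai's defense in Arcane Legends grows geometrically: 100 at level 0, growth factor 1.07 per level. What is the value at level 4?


value = base * growth^level
= 100 * 1.07^4
= 100 * 1.310796
= 131.08

131.08 defense


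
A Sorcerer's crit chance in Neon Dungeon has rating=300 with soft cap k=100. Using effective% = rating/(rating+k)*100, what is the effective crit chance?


effective% = rating / (rating + k) * 100
= 300 / (300 + 100) * 100
= 300 / 400 * 100
= 0.75 * 100
= 75.00%

75.00%


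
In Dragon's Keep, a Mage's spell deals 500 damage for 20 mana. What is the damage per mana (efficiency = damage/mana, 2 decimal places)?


Efficiency = damage / mana
= 500 / 20
= 25.00

25.00 dmg/mana


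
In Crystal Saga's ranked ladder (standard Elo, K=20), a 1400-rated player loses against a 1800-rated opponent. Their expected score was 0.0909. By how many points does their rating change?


Elo update: delta = K * (S - Ea), where S = 0 (loses)
S - Ea = 0 - 0.0909 = -0.0909
Rating change = 20 * -0.0909
= -1.82

-1.82 rating points


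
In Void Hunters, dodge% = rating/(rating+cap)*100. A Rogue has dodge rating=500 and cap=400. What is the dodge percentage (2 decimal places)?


dodge% = 500 / (500 + 400) * 100
= 500 / 900 * 100
= 0.555556 * 100
= 55.56%

55.56%


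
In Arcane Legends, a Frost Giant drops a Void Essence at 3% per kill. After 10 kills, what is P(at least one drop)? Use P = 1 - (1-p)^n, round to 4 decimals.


P(at least one) = 1 - P(none) = 1 - (1-p)^n
p = 3/100 = 0.03
1 - p = 0.97
(1 - p)^10 = 0.97^10 = 0.737424
P(at least one) = 1 - 0.737424 = 0.2626

0.2626


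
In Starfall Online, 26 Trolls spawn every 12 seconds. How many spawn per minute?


Spawns per minute = count * (60 / interval)
= 26 * (60 / 12)
= 26 * 5.0
= 130.0

130.0 per minute


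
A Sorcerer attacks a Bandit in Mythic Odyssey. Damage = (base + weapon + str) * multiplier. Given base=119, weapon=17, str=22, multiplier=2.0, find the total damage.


Sum base + weapon + str = 119 + 17 + 22 = 158
Multiply by 2.0:
158 * 2.0 = 316.0

316.0 damage


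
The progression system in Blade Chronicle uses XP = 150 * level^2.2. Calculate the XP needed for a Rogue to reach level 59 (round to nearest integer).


XP = 150 * level^2.2
Substitute level = 59:
XP = 150 * 59^2.2
= 150 * 7868.1825
= 1180227

1180227 XP


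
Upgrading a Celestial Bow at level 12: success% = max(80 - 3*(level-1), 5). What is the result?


raw_rate = 80 - 3 * (12 - 1)
= 80 - 3 * 11
= 80 - 33
= 47
Apply floor: max(47, 5) = 47%

47%


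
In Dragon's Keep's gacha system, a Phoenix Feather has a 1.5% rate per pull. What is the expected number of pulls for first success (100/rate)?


Expected pulls for a geometric distribution = 1/p = 100 / rate%
= 100 / 1.5
= 66.67

66.67 pulls


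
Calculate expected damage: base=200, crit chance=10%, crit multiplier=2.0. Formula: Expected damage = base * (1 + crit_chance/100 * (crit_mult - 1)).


E[dmg] = base * (1 + crit_chance * (crit_mult - 1))
cc as decimal = 10/100 = 0.1
cm - 1 = 2.0 - 1 = 1.0
Bonus factor = 0.1 * 1.0 = 0.1
Total multiplier = 1 + 0.1 = 1.1
Expected damage = 200 * 1.1 = 220.00

220.00 damage


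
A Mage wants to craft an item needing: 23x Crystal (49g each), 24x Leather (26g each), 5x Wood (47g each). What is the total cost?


Cost breakdown:
  Crystal: 23 * 49 = 1127
  Leather: 24 * 26 = 624
  Wood: 5 * 47 = 235
Total = 1127 + 624 + 235 = 1986

1986 gold


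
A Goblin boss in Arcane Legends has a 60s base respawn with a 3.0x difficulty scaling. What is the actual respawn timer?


Respawn time = base * multiplier
= 60 * 3.0
= 180.0 seconds

180.0 seconds


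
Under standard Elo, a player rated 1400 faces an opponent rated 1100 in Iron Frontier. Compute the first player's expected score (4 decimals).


Elo expected score: Ea = 1/(1 + 10^((Rb-Ra)/400))
Rb - Ra = 1100 - 1400 = -300
(Rb-Ra)/400 = -300/400 = -0.75
10^-0.75 = 0.177828
Ea = 1/(1 + 0.177828) = 1/1.177828 = 0.8490

0.8490


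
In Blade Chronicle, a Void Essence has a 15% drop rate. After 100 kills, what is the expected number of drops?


Expected drops = kills * (drop_rate / 100)
= 100 * (15 / 100)
= 100 * 0.15
= 15.0

15.0 drops


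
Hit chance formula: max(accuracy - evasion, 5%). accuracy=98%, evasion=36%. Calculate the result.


accuracy - evasion = 98 - 36 = 62
Apply floor: max(62, 5) = 62
Hit chance = 62%

62%


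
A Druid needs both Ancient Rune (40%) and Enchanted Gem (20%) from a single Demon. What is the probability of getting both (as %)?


For independent events, P(both) = P(A) * P(B)
= 40% * 20%
= 800 / 100 %
= 8.0%

8.0%


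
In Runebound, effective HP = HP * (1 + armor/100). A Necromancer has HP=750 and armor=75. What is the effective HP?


EHP = 750 * (1 + 75/100)
= 750 * (1 + 0.75)
= 750 * 1.75
= 1312.5

1312.5 EHP


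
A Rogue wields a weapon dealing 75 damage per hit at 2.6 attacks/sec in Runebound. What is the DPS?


DPS = damage * attack_speed
= 75 * 2.6
= 195.0

195.0 DPS


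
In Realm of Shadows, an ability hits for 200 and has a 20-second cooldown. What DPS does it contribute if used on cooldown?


DPS = damage / cooldown
= 200 / 20
= 10.00

10.00 DPS


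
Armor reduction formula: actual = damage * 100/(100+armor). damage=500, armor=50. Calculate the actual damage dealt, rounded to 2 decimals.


actual = 500 * 100 / (100 + 50)
= 500 * 100 / 150
= 50000 / 150
= 333.33

333.33 damage


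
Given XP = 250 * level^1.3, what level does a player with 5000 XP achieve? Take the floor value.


XP = 250 * level^1.3, so level = (XP / 250)^(1/1.3)
= (5000 / 250)^(1/1.3)
= 20.0^0.7692
= 10.0183
Floor: level = 10

level 10


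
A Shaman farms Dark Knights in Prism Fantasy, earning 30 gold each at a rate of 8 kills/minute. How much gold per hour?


Gold per minute = 30 * 8 = 240
Gold per hour = 240 * 60 = 14400

14400 gold/hour


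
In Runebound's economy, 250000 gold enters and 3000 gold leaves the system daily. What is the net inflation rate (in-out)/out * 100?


Net gold = 250000 - 3000 = 247000
Inflation rate = net / sunk * 100 = 247000 / 3000 * 100
= 82.333333 * 100
= 8233.33%

8233.33%


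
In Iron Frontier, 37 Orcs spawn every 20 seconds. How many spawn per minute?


Spawns per minute = count * (60 / interval)
= 37 * (60 / 20)
= 37 * 3.0
= 111.0

111.0 per minute


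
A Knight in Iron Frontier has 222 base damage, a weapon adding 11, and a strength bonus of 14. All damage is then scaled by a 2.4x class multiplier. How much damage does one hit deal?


Sum base + weapon + str = 222 + 11 + 14 = 247
Multiply by 2.4:
247 * 2.4 = 592.8

592.8 damage


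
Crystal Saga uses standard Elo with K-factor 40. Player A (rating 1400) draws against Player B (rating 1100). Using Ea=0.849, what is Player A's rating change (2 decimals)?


Elo update: delta = K * (S - Ea), where S = 0.5 (draws)
S - Ea = 0.5 - 0.849 = -0.349
Rating change = 40 * -0.349
= -13.96

-13.96 rating points


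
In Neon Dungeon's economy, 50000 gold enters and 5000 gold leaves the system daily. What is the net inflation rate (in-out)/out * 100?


Net gold = 50000 - 5000 = 45000
Inflation rate = net / sunk * 100 = 45000 / 5000 * 100
= 9.0 * 100
= 900.00%

900.00%


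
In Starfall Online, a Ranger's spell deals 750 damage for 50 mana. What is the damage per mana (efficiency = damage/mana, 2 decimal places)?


Efficiency = damage / mana
= 750 / 50
= 15.00

15.00 dmg/mana


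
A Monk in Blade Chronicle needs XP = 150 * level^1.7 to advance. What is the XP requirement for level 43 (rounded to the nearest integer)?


XP = 150 * level^1.7
Substitute level = 43:
XP = 150 * 43^1.7
= 150 * 598.2688
= 89740

89740 XP


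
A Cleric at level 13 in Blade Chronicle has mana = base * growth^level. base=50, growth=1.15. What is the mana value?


value = base * growth^level
= 50 * 1.15^13
= 50 * 6.152788
= 307.64

307.64 mana


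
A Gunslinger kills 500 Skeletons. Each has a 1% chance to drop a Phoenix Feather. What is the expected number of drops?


Expected drops = kills * (drop_rate / 100)
= 500 * (1 / 100)
= 500 * 0.01
= 5.0

5.0 drops


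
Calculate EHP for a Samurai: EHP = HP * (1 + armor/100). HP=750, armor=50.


EHP = 750 * (1 + 50/100)
= 750 * (1 + 0.5)
= 750 * 1.5
= 1125.0

1125.0 EHP


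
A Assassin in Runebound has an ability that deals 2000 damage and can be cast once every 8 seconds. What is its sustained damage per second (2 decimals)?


DPS = damage / cooldown
= 2000 / 8
= 250.00

250.00 DPS


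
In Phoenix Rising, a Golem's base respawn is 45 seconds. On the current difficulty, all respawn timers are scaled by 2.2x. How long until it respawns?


Respawn time = base * multiplier
= 45 * 2.2
= 99.0 seconds

99.0 seconds


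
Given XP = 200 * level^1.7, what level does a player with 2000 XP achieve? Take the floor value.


XP = 200 * level^1.7, so level = (XP / 200)^(1/1.7)
= (2000 / 200)^(1/1.7)
= 10.0^0.5882
= 3.8747
Floor: level = 3

level 3


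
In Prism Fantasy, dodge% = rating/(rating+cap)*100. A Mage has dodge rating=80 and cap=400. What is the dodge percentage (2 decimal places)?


dodge% = 80 / (80 + 400) * 100
= 80 / 480 * 100
= 0.166667 * 100
= 16.67%

16.67%


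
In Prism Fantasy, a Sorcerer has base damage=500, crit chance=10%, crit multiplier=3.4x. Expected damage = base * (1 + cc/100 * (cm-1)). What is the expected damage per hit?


E[dmg] = base * (1 + crit_chance * (crit_mult - 1))
cc as decimal = 10/100 = 0.1
cm - 1 = 3.4 - 1 = 2.4
Bonus factor = 0.1 * 2.4 = 0.24
Total multiplier = 1 + 0.24 = 1.24
Expected damage = 500 * 1.24 = 620.00

620.00 damage


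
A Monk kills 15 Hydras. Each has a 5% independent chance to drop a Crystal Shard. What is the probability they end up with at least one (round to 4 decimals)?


P(at least one) = 1 - P(none) = 1 - (1-p)^n
p = 5/100 = 0.05
1 - p = 0.95
(1 - p)^15 = 0.95^15 = 0.463291
P(at least one) = 1 - 0.463291 = 0.5367

0.5367


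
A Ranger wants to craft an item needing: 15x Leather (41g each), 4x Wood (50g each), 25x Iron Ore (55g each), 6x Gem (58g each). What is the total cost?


Cost breakdown:
  Leather: 15 * 41 = 615
  Wood: 4 * 50 = 200
  Iron Ore: 25 * 55 = 1375
  Gem: 6 * 58 = 348
Total = 615 + 200 + 1375 + 348 = 2538

2538 gold


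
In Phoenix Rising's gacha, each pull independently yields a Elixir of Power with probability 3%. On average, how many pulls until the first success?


Expected pulls for a geometric distribution = 1/p = 100 / rate%
= 100 / 3
= 33.33

33.33 pulls


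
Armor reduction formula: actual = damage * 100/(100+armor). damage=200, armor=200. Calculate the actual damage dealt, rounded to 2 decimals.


actual = 200 * 100 / (100 + 200)
= 200 * 100 / 300
= 20000 / 300
= 66.67

66.67 damage


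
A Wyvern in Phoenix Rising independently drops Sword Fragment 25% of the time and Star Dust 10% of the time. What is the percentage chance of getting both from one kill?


For independent events, P(both) = P(A) * P(B)
= 25% * 10%
= 250 / 100 %
= 2.5%

2.5%


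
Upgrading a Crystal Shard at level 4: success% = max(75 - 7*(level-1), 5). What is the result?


raw_rate = 75 - 7 * (4 - 1)
= 75 - 7 * 3
= 75 - 21
= 54
Apply floor: max(54, 5) = 54%

54%


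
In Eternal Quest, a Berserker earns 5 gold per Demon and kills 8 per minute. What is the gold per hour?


Gold per minute = 5 * 8 = 40
Gold per hour = 40 * 60 = 2400

2400 gold/hour


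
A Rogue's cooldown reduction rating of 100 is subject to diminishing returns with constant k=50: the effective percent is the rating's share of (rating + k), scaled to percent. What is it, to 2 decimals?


effective% = rating / (rating + k) * 100
= 100 / (100 + 50) * 100
= 100 / 150 * 100
= 0.666667 * 100
= 66.67%

66.67%


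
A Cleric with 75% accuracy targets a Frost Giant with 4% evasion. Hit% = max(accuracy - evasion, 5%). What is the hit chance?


accuracy - evasion = 75 - 4 = 71
Apply floor: max(71, 5) = 71
Hit chance = 71%

71%


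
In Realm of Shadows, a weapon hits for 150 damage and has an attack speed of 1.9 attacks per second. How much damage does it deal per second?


DPS = damage * attack_speed
= 150 * 1.9
= 285.0

285.0 DPS


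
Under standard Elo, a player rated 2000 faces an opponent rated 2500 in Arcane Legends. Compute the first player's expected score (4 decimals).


Elo expected score: Ea = 1/(1 + 10^((Rb-Ra)/400))
Rb - Ra = 2500 - 2000 = 500
(Rb-Ra)/400 = 500/400 = 1.25
10^1.25 = 17.782794
Ea = 1/(1 + 17.782794) = 1/18.782794 = 0.0532

0.0532


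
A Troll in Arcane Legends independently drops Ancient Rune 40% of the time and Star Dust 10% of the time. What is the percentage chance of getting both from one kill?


For independent events, P(both) = P(A) * P(B)
= 40% * 10%
= 400 / 100 %
= 4.0%

4.0%


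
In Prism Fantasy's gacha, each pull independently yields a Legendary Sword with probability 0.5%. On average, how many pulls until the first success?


Expected pulls for a geometric distribution = 1/p = 100 / rate%
= 100 / 0.5
= 200.0

200.0 pulls


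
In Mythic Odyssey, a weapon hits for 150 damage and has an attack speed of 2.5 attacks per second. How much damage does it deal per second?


DPS = damage * attack_speed
= 150 * 2.5
= 375.0

375.0 DPS


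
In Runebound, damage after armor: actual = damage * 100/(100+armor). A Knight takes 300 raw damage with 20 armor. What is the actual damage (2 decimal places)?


actual = 300 * 100 / (100 + 20)
= 300 * 100 / 120
= 30000 / 120
= 250.00

250.00 damage


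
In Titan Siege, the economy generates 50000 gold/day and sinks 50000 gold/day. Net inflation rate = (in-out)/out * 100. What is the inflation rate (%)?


Net gold = 50000 - 50000 = 0
Inflation rate = net / sunk * 100 = 0 / 50000 * 100
= 0.0 * 100
= 0.00%

0.00%


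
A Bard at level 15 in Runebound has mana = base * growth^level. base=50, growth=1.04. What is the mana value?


value = base * growth^level
= 50 * 1.04^15
= 50 * 1.800944
= 90.05

90.05 mana


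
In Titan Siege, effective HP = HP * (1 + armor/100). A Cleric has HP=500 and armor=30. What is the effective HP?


EHP = 500 * (1 + 30/100)
= 500 * (1 + 0.3)
= 500 * 1.3
= 650.0

650.0 EHP


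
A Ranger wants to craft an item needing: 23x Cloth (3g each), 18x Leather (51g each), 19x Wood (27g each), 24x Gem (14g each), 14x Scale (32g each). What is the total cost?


Cost breakdown:
  Cloth: 23 * 3 = 69
  Leather: 18 * 51 = 918
  Wood: 19 * 27 = 513
  Gem: 24 * 14 = 336
  Scale: 14 * 32 = 448
Total = 69 + 918 + 513 + 336 + 448 = 2284

2284 gold


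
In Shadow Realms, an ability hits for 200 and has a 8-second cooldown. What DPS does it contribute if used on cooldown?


DPS = damage / cooldown
= 200 / 8
= 25.00

25.00 DPS


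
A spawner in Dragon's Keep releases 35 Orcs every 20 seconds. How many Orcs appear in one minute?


Spawns per minute = count * (60 / interval)
= 35 * (60 / 20)
= 35 * 3.0
= 105.0

105.0 per minute


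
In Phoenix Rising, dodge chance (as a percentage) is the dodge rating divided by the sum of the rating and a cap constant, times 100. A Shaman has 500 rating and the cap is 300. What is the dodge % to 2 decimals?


dodge% = 500 / (500 + 300) * 100
= 500 / 800 * 100
= 0.625 * 100
= 62.50%

62.50%


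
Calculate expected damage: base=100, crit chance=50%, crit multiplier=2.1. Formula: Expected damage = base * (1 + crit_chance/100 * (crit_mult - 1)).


E[dmg] = base * (1 + crit_chance * (crit_mult - 1))
cc as decimal = 50/100 = 0.5
cm - 1 = 2.1 - 1 = 1.1
Bonus factor = 0.5 * 1.1 = 0.55
Total multiplier = 1 + 0.55 = 1.55
Expected damage = 100 * 1.55 = 155.00

155.00 damage


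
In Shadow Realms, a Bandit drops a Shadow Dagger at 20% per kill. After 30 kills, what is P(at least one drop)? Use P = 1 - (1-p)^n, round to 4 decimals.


P(at least one) = 1 - P(none) = 1 - (1-p)^n
p = 20/100 = 0.2
1 - p = 0.8
(1 - p)^30 = 0.8^30 = 0.001238
P(at least one) = 1 - 0.001238 = 0.9988

0.9988


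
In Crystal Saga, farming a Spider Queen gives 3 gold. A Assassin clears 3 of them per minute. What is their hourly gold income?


Gold per minute = 3 * 3 = 9
Gold per hour = 9 * 60 = 540

540 gold/hour


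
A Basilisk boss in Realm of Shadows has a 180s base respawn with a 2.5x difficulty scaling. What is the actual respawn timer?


Respawn time = base * multiplier
= 180 * 2.5
= 450.0 seconds

450.0 seconds


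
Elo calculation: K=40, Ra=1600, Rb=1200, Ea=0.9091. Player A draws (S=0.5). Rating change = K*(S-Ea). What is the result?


Elo update: delta = K * (S - Ea), where S = 0.5 (draws)
S - Ea = 0.5 - 0.9091 = -0.4091
Rating change = 40 * -0.4091
= -16.36

-16.36 rating points


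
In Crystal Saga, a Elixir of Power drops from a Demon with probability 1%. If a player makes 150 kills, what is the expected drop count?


Expected drops = kills * (drop_rate / 100)
= 150 * (1 / 100)
= 150 * 0.01
= 1.5

1.5 drops


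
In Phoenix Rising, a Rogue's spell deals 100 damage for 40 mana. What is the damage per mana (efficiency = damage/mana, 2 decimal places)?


Efficiency = damage / mana
= 100 / 40
= 2.50

2.50 dmg/mana


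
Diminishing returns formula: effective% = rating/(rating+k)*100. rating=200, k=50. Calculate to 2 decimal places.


effective% = rating / (rating + k) * 100
= 200 / (200 + 50) * 100
= 200 / 250 * 100
= 0.8 * 100
= 80.00%

80.00%


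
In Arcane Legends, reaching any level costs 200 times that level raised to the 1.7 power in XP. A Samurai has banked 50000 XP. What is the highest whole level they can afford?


XP = 200 * level^1.7, so level = (XP / 200)^(1/1.7)
= (50000 / 200)^(1/1.7)
= 250.0^0.5882
= 25.7367
Floor: level = 25

level 25


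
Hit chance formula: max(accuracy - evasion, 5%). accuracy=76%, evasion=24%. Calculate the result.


accuracy - evasion = 76 - 24 = 52
Apply floor: max(52, 5) = 52
Hit chance = 52%

52%


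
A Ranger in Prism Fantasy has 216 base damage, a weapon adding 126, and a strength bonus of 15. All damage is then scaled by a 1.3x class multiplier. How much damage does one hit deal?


Sum base + weapon + str = 216 + 126 + 15 = 357
Multiply by 1.3:
357 * 1.3 = 464.1

464.1 damage


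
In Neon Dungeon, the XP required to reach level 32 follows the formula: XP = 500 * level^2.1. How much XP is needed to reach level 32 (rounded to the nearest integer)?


XP = 500 * level^2.1
Substitute level = 32:
XP = 500 * 32^2.1
= 500 * 1448.1547
= 724077

724077 XP


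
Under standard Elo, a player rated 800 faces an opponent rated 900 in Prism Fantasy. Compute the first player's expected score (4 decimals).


Elo expected score: Ea = 1/(1 + 10^((Rb-Ra)/400))
Rb - Ra = 900 - 800 = 100
(Rb-Ra)/400 = 100/400 = 0.25
10^0.25 = 1.778279
Ea = 1/(1 + 1.778279) = 1/2.778279 = 0.3599

0.3599


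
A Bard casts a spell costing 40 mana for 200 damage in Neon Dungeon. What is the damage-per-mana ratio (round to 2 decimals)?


Efficiency = damage / mana
= 200 / 40
= 5.00

5.00 dmg/mana


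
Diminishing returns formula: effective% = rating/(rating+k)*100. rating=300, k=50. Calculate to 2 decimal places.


effective% = rating / (rating + k) * 100
= 300 / (300 + 50) * 100
= 300 / 350 * 100
= 0.857143 * 100
= 85.71%

85.71%


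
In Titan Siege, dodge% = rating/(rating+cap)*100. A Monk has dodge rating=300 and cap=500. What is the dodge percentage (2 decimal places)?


dodge% = 300 / (300 + 500) * 100
= 300 / 800 * 100
= 0.375 * 100
= 37.50%

37.50%


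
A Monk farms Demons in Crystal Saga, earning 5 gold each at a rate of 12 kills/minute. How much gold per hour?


Gold per minute = 5 * 12 = 60
Gold per hour = 60 * 60 = 3600

3600 gold/hour


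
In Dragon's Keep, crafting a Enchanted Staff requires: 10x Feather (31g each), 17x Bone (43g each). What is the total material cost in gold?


Cost breakdown:
  Feather: 10 * 31 = 310
  Bone: 17 * 43 = 731
Total = 310 + 731 = 1041

1041 gold


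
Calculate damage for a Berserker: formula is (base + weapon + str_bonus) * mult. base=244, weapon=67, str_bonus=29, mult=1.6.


Sum base + weapon + str = 244 + 67 + 29 = 340
Multiply by 1.6:
340 * 1.6 = 544.0

544.0 damage


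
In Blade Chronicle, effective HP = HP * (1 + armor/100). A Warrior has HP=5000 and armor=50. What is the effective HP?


EHP = 5000 * (1 + 50/100)
= 5000 * (1 + 0.5)
= 5000 * 1.5
= 7500.0

7500.0 EHP


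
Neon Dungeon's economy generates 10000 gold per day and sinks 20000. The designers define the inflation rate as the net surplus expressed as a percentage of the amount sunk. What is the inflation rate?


Net gold = 10000 - 20000 = -10000
Inflation rate = net / sunk * 100 = -10000 / 20000 * 100
= -0.5 * 100
= -50.00%

-50.00%


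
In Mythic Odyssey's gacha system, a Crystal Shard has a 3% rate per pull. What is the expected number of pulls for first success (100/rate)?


Expected pulls for a geometric distribution = 1/p = 100 / rate%
= 100 / 3
= 33.33

33.33 pulls


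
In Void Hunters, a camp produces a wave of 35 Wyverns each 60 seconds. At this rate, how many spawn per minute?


Spawns per minute = count * (60 / interval)
= 35 * (60 / 60)
= 35 * 1.0
= 35.0

35.0 per minute


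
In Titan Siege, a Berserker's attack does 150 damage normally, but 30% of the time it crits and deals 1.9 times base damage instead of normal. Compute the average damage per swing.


E[dmg] = base * (1 + crit_chance * (crit_mult - 1))
cc as decimal = 30/100 = 0.3
cm - 1 = 1.9 - 1 = 0.9
Bonus factor = 0.3 * 0.9 = 0.27
Total multiplier = 1 + 0.27 = 1.27
Expected damage = 150 * 1.27 = 190.50

190.50 damage


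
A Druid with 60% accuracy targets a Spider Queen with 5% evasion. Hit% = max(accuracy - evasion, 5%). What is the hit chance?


accuracy - evasion = 60 - 5 = 55
Apply floor: max(55, 5) = 55
Hit chance = 55%

55%


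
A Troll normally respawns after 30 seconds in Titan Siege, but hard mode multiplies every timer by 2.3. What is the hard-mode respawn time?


Respawn time = base * multiplier
= 30 * 2.3
= 69.0 seconds

69.0 seconds


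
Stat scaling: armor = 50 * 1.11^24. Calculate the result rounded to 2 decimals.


value = base * growth^level
= 50 * 1.11^24
= 50 * 12.239157
= 611.96

611.96 armor


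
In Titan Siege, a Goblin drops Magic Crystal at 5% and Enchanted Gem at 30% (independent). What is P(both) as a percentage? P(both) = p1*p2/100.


For independent events, P(both) = P(A) * P(B)
= 5% * 30%
= 150 / 100 %
= 1.5%

1.5%


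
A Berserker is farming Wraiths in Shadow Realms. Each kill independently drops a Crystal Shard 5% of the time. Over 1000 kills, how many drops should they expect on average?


Expected drops = kills * (drop_rate / 100)
= 1000 * (5 / 100)
= 1000 * 0.05
= 50.0

50.0 drops


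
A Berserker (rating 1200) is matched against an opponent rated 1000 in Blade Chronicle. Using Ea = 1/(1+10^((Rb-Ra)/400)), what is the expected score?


Elo expected score: Ea = 1/(1 + 10^((Rb-Ra)/400))
Rb - Ra = 1000 - 1200 = -200
(Rb-Ra)/400 = -200/400 = -0.5
10^-0.5 = 0.316228
Ea = 1/(1 + 0.316228) = 1/1.316228 = 0.7597

0.7597


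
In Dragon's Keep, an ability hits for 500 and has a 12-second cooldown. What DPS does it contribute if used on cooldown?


DPS = damage / cooldown
= 500 / 12
= 41.67

41.67 DPS


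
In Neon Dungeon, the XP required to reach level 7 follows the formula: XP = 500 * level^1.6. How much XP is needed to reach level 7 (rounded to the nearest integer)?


XP = 500 * level^1.6
Substitute level = 7:
XP = 500 * 7^1.6
= 500 * 22.4987
= 11249

11249 XP


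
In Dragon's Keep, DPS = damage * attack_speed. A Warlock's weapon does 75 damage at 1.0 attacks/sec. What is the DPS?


DPS = damage * attack_speed
= 75 * 1.0
= 75.0

75.0 DPS


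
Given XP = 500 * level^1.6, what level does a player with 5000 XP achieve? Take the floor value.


XP = 500 * level^1.6, so level = (XP / 500)^(1/1.6)
= (5000 / 500)^(1/1.6)
= 10.0^0.625
= 4.217
Floor: level = 4

level 4


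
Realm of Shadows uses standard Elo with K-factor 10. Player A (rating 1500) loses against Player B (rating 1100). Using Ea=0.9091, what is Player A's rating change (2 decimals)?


Elo update: delta = K * (S - Ea), where S = 0 (loses)
S - Ea = 0 - 0.9091 = -0.9091
Rating change = 10 * -0.9091
= -9.09

-9.09 rating points


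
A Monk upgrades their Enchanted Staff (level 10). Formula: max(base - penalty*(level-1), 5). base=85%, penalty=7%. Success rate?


raw_rate = 85 - 7 * (10 - 1)
= 85 - 7 * 9
= 85 - 63
= 22
Apply floor: max(22, 5) = 22%

22%


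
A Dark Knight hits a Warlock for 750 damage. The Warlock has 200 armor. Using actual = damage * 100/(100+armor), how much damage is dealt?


actual = 750 * 100 / (100 + 200)
= 750 * 100 / 300
= 75000 / 300
= 250.00

250.00 damage


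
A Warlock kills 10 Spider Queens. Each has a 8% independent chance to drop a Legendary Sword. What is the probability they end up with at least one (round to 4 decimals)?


P(at least one) = 1 - P(none) = 1 - (1-p)^n
p = 8/100 = 0.08
1 - p = 0.92
(1 - p)^10 = 0.92^10 = 0.434388
P(at least one) = 1 - 0.434388 = 0.5656

0.5656


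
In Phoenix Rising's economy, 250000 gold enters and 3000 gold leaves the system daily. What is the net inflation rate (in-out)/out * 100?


Net gold = 250000 - 3000 = 247000
Inflation rate = net / sunk * 100 = 247000 / 3000 * 100
= 82.333333 * 100
= 8233.33%

8233.33%


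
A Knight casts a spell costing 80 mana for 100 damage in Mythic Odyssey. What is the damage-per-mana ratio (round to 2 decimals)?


Efficiency = damage / mana
= 100 / 80
= 1.25

1.25 dmg/mana


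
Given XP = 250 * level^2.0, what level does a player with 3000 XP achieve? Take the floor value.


XP = 250 * level^2.0, so level = (XP / 250)^(1/2.0)
= (3000 / 250)^(1/2.0)
= 12.0^0.5
= 3.4641
Floor: level = 3

level 3


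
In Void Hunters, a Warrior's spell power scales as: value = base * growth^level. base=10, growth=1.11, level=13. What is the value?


value = base * growth^level
= 10 * 1.11^13
= 10 * 3.88328
= 38.83

38.83 spell power


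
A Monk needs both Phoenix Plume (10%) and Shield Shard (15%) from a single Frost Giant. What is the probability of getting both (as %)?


For independent events, P(both) = P(A) * P(B)
= 10% * 15%
= 150 / 100 %
= 1.5%

1.5%


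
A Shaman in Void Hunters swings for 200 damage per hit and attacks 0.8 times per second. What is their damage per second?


DPS = damage * attack_speed
= 200 * 0.8
= 160.0

160.0 DPS


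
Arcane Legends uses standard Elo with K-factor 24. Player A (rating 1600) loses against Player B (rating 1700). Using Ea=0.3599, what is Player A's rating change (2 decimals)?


Elo update: delta = K * (S - Ea), where S = 0 (loses)
S - Ea = 0 - 0.3599 = -0.3599
Rating change = 24 * -0.3599
= -8.64

-8.64 rating points


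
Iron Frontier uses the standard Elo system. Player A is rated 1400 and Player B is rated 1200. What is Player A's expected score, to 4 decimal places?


Elo expected score: Ea = 1/(1 + 10^((Rb-Ra)/400))
Rb - Ra = 1200 - 1400 = -200
(Rb-Ra)/400 = -200/400 = -0.5
10^-0.5 = 0.316228
Ea = 1/(1 + 0.316228) = 1/1.316228 = 0.7597

0.7597


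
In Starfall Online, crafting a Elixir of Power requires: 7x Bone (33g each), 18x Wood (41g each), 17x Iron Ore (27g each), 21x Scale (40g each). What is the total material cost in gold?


Cost breakdown:
  Bone: 7 * 33 = 231
  Wood: 18 * 41 = 738
  Iron Ore: 17 * 27 = 459
  Scale: 21 * 40 = 840
Total = 231 + 738 + 459 + 840 = 2268

2268 gold


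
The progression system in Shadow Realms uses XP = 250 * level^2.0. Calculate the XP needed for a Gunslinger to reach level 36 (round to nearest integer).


XP = 250 * level^2.0
Substitute level = 36:
XP = 250 * 36^2.0
= 250 * 1296.0
= 324000

324000 XP


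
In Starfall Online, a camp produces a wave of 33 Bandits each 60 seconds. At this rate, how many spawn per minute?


Spawns per minute = count * (60 / interval)
= 33 * (60 / 60)
= 33 * 1.0
= 33.0

33.0 per minute


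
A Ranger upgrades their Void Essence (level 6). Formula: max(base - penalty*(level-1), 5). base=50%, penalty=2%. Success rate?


raw_rate = 50 - 2 * (6 - 1)
= 50 - 2 * 5
= 50 - 10
= 40
Apply floor: max(40, 5) = 40%

40%


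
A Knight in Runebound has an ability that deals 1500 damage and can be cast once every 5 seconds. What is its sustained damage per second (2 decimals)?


DPS = damage / cooldown
= 1500 / 5
= 300.00

300.00 DPS


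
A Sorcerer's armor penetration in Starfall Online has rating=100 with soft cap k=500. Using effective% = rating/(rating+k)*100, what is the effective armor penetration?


effective% = rating / (rating + k) * 100
= 100 / (100 + 500) * 100
= 100 / 600 * 100
= 0.166667 * 100
= 16.67%

16.67%


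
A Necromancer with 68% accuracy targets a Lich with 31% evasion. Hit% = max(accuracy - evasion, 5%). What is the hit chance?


accuracy - evasion = 68 - 31 = 37
Apply floor: max(37, 5) = 37
Hit chance = 37%

37%


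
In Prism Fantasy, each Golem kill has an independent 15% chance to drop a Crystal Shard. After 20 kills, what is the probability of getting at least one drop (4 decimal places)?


P(at least one) = 1 - P(none) = 1 - (1-p)^n
p = 15/100 = 0.15
1 - p = 0.85
(1 - p)^20 = 0.85^20 = 0.038760
P(at least one) = 1 - 0.038760 = 0.9612

0.9612


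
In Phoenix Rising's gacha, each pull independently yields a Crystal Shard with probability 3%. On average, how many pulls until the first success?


Expected pulls for a geometric distribution = 1/p = 100 / rate%
= 100 / 3
= 33.33

33.33 pulls


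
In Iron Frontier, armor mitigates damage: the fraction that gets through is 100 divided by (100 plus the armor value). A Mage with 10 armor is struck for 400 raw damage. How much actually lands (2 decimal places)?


actual = 400 * 100 / (100 + 10)
= 400 * 100 / 110
= 40000 / 110
= 363.64

363.64 damage


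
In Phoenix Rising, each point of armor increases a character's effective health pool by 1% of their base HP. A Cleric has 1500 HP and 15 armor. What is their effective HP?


EHP = 1500 * (1 + 15/100)
= 1500 * (1 + 0.15)
= 1500 * 1.15
= 1725.0

1725.0 EHP


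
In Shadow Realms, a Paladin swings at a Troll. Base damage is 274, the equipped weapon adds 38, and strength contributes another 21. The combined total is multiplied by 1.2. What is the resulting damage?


Sum base + weapon + str = 274 + 38 + 21 = 333
Multiply by 1.2:
333 * 1.2 = 399.6

399.6 damage


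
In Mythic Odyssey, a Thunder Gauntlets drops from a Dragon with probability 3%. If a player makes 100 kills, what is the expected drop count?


Expected drops = kills * (drop_rate / 100)
= 100 * (3 / 100)
= 100 * 0.03
= 3.0

3.0 drops


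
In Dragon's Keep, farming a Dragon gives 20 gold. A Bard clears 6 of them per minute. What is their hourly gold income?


Gold per minute = 20 * 6 = 120
Gold per hour = 120 * 60 = 7200

7200 gold/hour


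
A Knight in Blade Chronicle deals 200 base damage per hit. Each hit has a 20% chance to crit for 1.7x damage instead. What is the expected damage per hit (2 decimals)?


E[dmg] = base * (1 + crit_chance * (crit_mult - 1))
cc as decimal = 20/100 = 0.2
cm - 1 = 1.7 - 1 = 0.7
Bonus factor = 0.2 * 0.7 = 0.14
Total multiplier = 1 + 0.14 = 1.14
Expected damage = 200 * 1.14 = 228.00

228.00 damage


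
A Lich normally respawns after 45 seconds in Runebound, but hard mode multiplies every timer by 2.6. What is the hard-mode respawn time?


Respawn time = base * multiplier
= 45 * 2.6
= 117.0 seconds

117.0 seconds


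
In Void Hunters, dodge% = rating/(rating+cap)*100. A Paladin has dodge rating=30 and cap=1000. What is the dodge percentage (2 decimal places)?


dodge% = 30 / (30 + 1000) * 100
= 30 / 1030 * 100
= 0.029126 * 100
= 2.91%

2.91%


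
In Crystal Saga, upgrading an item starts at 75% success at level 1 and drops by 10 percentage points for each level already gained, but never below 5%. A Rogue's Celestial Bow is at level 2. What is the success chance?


raw_rate = 75 - 10 * (2 - 1)
= 75 - 10 * 1
= 75 - 10
= 65
Apply floor: max(65, 5) = 65%

65%


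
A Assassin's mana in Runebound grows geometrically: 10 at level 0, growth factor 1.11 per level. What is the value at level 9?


value = base * growth^level
= 10 * 1.11^9
= 10 * 2.558037
= 25.58

25.58 mana


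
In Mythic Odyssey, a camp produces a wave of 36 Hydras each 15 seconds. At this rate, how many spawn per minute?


Spawns per minute = count * (60 / interval)
= 36 * (60 / 15)
= 36 * 4.0
= 144.0

144.0 per minute


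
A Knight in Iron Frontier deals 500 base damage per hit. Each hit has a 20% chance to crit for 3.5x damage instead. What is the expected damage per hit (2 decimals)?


E[dmg] = base * (1 + crit_chance * (crit_mult - 1))
cc as decimal = 20/100 = 0.2
cm - 1 = 3.5 - 1 = 2.5
Bonus factor = 0.2 * 2.5 = 0.5
Total multiplier = 1 + 0.5 = 1.5
Expected damage = 500 * 1.5 = 750.00

750.00 damage


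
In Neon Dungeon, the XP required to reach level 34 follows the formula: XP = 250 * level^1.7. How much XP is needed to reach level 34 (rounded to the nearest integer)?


XP = 250 * level^1.7
Substitute level = 34:
XP = 250 * 34^1.7
= 250 * 401.3416
= 100335

100335 XP


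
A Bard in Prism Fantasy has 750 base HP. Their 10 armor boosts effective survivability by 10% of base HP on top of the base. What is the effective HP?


EHP = 750 * (1 + 10/100)
= 750 * (1 + 0.1)
= 750 * 1.1
= 825.0

825.0 EHP


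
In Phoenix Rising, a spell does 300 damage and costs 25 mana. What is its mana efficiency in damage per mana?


Efficiency = damage / mana
= 300 / 25
= 12.00

12.00 dmg/mana


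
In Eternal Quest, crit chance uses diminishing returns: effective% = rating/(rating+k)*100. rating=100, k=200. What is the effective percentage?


effective% = rating / (rating + k) * 100
= 100 / (100 + 200) * 100
= 100 / 300 * 100
= 0.333333 * 100
= 33.33%

33.33%


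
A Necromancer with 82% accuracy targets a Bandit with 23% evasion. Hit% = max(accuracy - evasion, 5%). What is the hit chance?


accuracy - evasion = 82 - 23 = 59
Apply floor: max(59, 5) = 59
Hit chance = 59%

59%


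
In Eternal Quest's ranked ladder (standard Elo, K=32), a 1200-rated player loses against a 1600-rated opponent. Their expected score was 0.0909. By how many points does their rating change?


Elo update: delta = K * (S - Ea), where S = 0 (loses)
S - Ea = 0 - 0.0909 = -0.0909
Rating change = 32 * -0.0909
= -2.91

-2.91 rating points


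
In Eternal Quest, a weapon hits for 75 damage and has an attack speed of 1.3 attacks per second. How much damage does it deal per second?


DPS = damage * attack_speed
= 75 * 1.3
= 97.5

97.5 DPS


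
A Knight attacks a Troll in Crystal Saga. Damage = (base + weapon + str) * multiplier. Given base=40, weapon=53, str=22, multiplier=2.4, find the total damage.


Sum base + weapon + str = 40 + 53 + 22 = 115
Multiply by 2.4:
115 * 2.4 = 276.0

276.0 damage


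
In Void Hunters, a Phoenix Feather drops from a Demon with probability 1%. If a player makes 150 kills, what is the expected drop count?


Expected drops = kills * (drop_rate / 100)
= 150 * (1 / 100)
= 150 * 0.01
= 1.5

1.5 drops


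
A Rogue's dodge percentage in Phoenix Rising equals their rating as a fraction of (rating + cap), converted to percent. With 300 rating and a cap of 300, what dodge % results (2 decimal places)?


dodge% = 300 / (300 + 300) * 100
= 300 / 600 * 100
= 0.5 * 100
= 50.00%

50.00%


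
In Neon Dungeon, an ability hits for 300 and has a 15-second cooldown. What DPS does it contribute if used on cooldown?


DPS = damage / cooldown
= 300 / 15
= 20.00

20.00 DPS


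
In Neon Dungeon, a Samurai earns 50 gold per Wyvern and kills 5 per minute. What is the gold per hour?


Gold per minute = 50 * 5 = 250
Gold per hour = 250 * 60 = 15000

15000 gold/hour


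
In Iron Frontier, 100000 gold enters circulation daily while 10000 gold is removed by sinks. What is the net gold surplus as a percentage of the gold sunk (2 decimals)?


Net gold = 100000 - 10000 = 90000
Inflation rate = net / sunk * 100 = 90000 / 10000 * 100
= 9.0 * 100
= 900.00%

900.00%


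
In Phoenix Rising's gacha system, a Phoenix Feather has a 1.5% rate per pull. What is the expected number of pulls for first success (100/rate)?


Expected pulls for a geometric distribution = 1/p = 100 / rate%
= 100 / 1.5
= 66.67

66.67 pulls


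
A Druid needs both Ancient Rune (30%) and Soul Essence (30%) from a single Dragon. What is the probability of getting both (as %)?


For independent events, P(both) = P(A) * P(B)
= 30% * 30%
= 900 / 100 %
= 9.0%

9.0%


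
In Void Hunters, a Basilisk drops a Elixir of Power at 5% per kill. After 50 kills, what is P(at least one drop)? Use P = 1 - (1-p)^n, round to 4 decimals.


P(at least one) = 1 - P(none) = 1 - (1-p)^n
p = 5/100 = 0.05
1 - p = 0.95
(1 - p)^50 = 0.95^50 = 0.076945
P(at least one) = 1 - 0.076945 = 0.9231

0.9231


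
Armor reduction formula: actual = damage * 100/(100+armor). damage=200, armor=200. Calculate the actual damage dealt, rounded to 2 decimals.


actual = 200 * 100 / (100 + 200)
= 200 * 100 / 300
= 20000 / 300
= 66.67

66.67 damage


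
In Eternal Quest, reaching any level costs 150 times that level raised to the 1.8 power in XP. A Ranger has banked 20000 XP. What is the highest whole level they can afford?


XP = 150 * level^1.8, so level = (XP / 150)^(1/1.8)
= (20000 / 150)^(1/1.8)
= 133.3333^0.5556
= 15.1538
Floor: level = 15

level 15


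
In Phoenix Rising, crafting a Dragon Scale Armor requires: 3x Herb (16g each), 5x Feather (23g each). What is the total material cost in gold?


Cost breakdown:
  Herb: 3 * 16 = 48
  Feather: 5 * 23 = 115
Total = 48 + 115 = 163

163 gold


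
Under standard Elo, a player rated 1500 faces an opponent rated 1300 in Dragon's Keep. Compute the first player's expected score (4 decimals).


Elo expected score: Ea = 1/(1 + 10^((Rb-Ra)/400))
Rb - Ra = 1300 - 1500 = -200
(Rb-Ra)/400 = -200/400 = -0.5
10^-0.5 = 0.316228
Ea = 1/(1 + 0.316228) = 1/1.316228 = 0.7597

0.7597


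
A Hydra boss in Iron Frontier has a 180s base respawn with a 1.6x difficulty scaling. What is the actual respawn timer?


Respawn time = base * multiplier
= 180 * 1.6
= 288.0 seconds

288.0 seconds


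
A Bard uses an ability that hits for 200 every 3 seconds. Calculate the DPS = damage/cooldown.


DPS = damage / cooldown
= 200 / 3
= 66.67

66.67 DPS


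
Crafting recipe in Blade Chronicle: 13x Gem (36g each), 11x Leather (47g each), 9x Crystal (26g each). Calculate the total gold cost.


Cost breakdown:
  Gem: 13 * 36 = 468
  Leather: 11 * 47 = 517
  Crystal: 9 * 26 = 234
Total = 468 + 517 + 234 = 1219

1219 gold


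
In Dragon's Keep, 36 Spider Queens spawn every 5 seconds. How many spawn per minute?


Spawns per minute = count * (60 / interval)
= 36 * (60 / 5)
= 36 * 12.0
= 432.0

432.0 per minute


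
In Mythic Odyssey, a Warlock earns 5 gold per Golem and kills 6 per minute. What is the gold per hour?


Gold per minute = 5 * 6 = 30
Gold per hour = 30 * 60 = 1800

1800 gold/hour


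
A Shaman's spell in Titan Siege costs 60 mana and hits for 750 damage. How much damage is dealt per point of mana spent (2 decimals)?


Efficiency = damage / mana
= 750 / 60
= 12.50

12.50 dmg/mana


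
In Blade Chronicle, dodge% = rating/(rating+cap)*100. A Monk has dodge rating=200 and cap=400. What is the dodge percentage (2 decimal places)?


dodge% = 200 / (200 + 400) * 100
= 200 / 600 * 100
= 0.333333 * 100
= 33.33%

33.33%
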